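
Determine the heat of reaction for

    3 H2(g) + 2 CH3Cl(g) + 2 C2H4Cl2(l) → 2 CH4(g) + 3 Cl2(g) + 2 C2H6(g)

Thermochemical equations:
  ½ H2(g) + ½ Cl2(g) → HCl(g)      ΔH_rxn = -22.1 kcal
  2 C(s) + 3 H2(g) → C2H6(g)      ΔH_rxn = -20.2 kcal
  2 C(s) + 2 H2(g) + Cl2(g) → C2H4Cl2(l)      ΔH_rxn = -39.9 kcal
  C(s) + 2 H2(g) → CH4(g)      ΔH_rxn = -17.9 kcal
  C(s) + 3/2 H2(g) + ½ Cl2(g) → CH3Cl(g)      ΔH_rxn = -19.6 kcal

ΔH_rxn = 42.8 kcal

equation 1: not needed (HCl(g) appears nowhere else).
equation 2 × 2 (scale by 2 for the 2 C2H6(g)): (2)·(-20.2) = -40.4 kcal
equation 3 reversed and × 2 (reverse to put C2H4Cl2(l) on the reactant side; scale by 2 for the 2 C2H4Cl2(l)): (-2)·(-39.9) = +79.8 kcal
equation 4 × 2 (scale by 2 for the 2 CH4(g)): (2)·(-17.9) = -35.8 kcal
equation 5 reversed and × 2 (CH3Cl(g) must end up as a reactant; ×2 to match 2 CH3Cl(g) in the target): (-2)·(-19.6) = +39.2 kcal
ΔH_rxn = (-40.4) + (+79.8) + (-35.8) + (+39.2) = 42.8 kcal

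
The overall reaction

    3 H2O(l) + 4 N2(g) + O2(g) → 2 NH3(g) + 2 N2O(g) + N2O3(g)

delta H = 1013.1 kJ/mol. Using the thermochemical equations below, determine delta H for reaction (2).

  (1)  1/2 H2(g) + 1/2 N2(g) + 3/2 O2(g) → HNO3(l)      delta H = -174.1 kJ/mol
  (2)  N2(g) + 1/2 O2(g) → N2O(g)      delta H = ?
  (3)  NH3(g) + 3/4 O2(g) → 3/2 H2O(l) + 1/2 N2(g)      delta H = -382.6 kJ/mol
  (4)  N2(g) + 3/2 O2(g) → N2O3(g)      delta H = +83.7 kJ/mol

(1): not needed (HNO3(l) appears nowhere else).
(2) × 2 (×2 to match 2 N2O(g) in the target): contributes 2·x
(3) reversed and × 2 (NH3(g) must end up as a product; scale by 2 for the 2 NH3(g)): (-2)·(-382.6) = +765.2 kJ/mol
(4) as written (N2O3(g) already on the product side): +83.7 kJ/mol
+1013.1 = (+765.2) + (+83.7) + 2·x
x = (+1013.1 − (+848.9)) / (2) = 82.1 kJ/mol

delta H = 82.1 kJ/mol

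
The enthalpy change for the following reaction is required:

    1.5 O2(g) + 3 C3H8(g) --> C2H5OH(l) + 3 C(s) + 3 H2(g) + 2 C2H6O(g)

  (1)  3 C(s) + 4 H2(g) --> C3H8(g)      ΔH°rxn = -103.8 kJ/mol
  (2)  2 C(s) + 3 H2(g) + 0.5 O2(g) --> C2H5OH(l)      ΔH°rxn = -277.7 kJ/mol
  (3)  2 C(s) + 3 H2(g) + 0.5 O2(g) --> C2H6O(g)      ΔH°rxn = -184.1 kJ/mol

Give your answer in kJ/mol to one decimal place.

ΔH°rxn = -334.5 kJ/mol

(1) reversed and × 3 (reverse to put C3H8(g) on the reactant side; ×3 to match 3 C3H8(g) in the target): (-3)·(-103.8) = +311.4 kJ/mol
(2) as written (C2H5OH(l) already on the product side): -277.7 kJ/mol
(3) × 2 (×2 to match 2 C2H6O(g) in the target): (2)·(-184.1) = -368.2 kJ/mol
ΔH°rxn = (+311.4) + (-277.7) + (-368.2) = -334.5 kJ/mol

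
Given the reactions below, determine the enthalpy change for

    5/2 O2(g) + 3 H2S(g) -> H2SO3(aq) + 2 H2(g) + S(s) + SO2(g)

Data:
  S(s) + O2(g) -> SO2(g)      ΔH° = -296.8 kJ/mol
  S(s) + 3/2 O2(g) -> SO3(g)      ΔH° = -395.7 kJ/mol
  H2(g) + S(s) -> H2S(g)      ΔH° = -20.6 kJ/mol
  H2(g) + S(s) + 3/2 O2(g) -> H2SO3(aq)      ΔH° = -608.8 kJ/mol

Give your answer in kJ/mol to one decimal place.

equation 1 as written: -296.8 kJ/mol
equation 2: not needed.
equation 3 reversed and × 3: (-3)·(-20.6) = +61.8 kJ/mol
equation 4 as written: -608.8 kJ/mol
Since enthalpy is a state function, ΔH° = (-296.8) + (+61.8) + (-608.8) = -843.8 kJ/mol

ΔH° = -843.8 kJ/mol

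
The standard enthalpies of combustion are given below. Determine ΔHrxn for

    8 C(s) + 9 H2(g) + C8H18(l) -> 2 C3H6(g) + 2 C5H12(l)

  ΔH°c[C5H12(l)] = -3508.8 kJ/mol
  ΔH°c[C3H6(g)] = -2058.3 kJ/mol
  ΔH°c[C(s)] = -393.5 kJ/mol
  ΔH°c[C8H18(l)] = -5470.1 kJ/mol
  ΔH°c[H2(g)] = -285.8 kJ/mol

Using ΔH = Σ nΔHc°(reactants) − Σ nΔHc°(products):
= [8·(-393.5) + 9·(-285.8) + 1·(-5470.1)] − [2·(-2058.3) + 2·(-3508.8)]
= -56.1 kJ/mol

ΔHrxn = -56.1 kJ/mol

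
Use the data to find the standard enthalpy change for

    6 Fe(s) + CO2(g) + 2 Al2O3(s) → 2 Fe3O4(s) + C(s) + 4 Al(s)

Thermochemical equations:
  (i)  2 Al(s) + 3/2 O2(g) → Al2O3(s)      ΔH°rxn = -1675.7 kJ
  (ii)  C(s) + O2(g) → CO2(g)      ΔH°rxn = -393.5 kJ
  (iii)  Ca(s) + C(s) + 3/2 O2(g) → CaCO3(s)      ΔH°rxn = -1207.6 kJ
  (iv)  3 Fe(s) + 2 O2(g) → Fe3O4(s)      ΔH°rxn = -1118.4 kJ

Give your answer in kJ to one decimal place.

(i) reversed and × 2: (-2)·(-1675.7) = +3351.4 kJ
(ii) reversed: +393.5 kJ
(iii): not needed.
(iv) × 2: (2)·(-1118.4) = -2236.8 kJ
ΔH°rxn = (-2)·(-1675.7) + (-1)·(-393.5) + (2)·(-1118.4) = 1508.1 kJ

ΔH°rxn = 1508.1 kJ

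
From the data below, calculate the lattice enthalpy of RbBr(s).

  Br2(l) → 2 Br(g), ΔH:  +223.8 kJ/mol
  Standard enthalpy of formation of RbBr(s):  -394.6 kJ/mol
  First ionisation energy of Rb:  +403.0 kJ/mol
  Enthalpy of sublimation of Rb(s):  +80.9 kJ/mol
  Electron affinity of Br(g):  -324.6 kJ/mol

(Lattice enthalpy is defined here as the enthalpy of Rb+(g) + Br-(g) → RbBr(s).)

U = -665.8 kJ/mol

ΔHf° = 1·ΔHsub + 1·(ΣIE) + 1/2·D(Br2) + 1·EA + U
-394.6 = 1·(+80.9) + 1·(+403.0) + 1/2·(+223.8) + 1·(-324.6) + U
U = -394.6 − (+271.2) = -665.8 kJ/mol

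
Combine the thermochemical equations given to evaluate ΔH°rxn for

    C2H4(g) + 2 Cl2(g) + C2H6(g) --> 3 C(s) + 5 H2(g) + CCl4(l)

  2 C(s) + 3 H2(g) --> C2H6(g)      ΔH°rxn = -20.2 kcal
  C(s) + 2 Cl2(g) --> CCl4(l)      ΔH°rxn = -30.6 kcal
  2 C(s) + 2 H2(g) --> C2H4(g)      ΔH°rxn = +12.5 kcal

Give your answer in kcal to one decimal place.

equation 1 reversed (C2H6(g) must end up as a reactant): +20.2 kcal
equation 2 as written (CCl4(l) already on the product side): -30.6 kcal
equation 3 reversed (C2H4(g) must end up as a reactant): -12.5 kcal
Since enthalpy is a state function, ΔH°rxn = (-1)·(-20.2) + (1)·(-30.6) + (-1)·(+12.5) = -22.9 kcal

ΔH°rxn = -22.9 kcal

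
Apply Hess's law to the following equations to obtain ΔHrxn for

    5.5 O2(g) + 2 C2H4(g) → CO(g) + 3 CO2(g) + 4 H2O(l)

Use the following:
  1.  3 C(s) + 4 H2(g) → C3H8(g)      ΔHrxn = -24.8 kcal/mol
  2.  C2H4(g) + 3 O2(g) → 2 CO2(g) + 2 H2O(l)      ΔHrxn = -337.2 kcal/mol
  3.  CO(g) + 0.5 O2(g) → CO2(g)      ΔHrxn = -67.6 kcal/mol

eq. 1: not needed (C(s) appears nowhere else).
eq. 2 × 2 (scale by 2 for the 2 C2H4(g)): (2)·(-337.2) = -674.4 kcal/mol
eq. 3 reversed (CO(g) must end up as a product): +67.6 kcal/mol
ΔHrxn = (2)·(-337.2) + (-1)·(-67.6) = -606.8 kcal/mol

ΔHrxn = -606.8 kcal/mol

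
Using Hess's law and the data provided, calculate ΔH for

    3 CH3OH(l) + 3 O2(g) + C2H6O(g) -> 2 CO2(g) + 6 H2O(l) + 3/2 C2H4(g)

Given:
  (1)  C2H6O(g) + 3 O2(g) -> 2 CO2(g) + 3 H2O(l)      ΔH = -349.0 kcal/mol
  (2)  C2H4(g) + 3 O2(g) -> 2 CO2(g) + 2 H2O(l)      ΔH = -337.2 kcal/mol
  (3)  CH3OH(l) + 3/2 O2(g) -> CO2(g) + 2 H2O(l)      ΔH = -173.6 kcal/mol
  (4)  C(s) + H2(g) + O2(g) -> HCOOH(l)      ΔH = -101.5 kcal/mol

(1) as written: -349.0 kcal/mol
(2) reversed and × 3/2: (-3/2)·(-337.2) = +505.8 kcal/mol
(3) × 3: (3)·(-173.6) = -520.8 kcal/mol
(4): not needed.
ΔH = (-349.0) + (+505.8) + (-520.8) = -364.0 kcal/mol

ΔH = -364.0 kcal/mol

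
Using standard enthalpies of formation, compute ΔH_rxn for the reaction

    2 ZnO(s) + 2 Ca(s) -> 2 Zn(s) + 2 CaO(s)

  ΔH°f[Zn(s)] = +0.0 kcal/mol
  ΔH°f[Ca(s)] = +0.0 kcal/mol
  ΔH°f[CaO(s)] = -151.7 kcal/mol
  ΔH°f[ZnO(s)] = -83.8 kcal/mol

Products: 2·(+0.0) + 2·(-151.7) = -303.4
Reactants: 2·(-83.8) + 2·(+0.0) = -167.6
ΔH_rxn = (-303.4) − (-167.6) = -135.8 kcal/mol

ΔH_rxn = -135.8 kcal/mol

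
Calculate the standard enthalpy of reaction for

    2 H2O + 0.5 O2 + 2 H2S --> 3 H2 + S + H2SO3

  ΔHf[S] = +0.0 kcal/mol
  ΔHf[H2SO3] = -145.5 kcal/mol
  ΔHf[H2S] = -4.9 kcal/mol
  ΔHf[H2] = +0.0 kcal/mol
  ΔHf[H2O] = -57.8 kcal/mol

ΔH°rxn = Σ nΔHf°(products) − Σ nΔHf°(reactants).
Products: 3·(+0.0) + 1·(+0.0) + 1·(-145.5) = -145.5
Reactants: 2·(-57.8) + 1/2·(+0.0) + 2·(-4.9) = -125.4
ΔH°rxn = (-145.5) − (-125.4) = -20.1 kcal/mol

ΔH°rxn = -20.1 kcal/mol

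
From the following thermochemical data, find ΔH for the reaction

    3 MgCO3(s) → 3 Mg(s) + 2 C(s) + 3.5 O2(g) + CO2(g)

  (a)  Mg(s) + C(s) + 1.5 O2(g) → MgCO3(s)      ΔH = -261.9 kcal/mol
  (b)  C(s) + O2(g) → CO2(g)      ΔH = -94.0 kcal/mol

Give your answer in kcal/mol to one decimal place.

ΔH = 691.7 kcal/mol

(a) reversed and × 3 (reverse to put MgCO3(s) on the reactant side; ×3 to match 3 MgCO3(s) in the target): (-3)·(-261.9) = +785.7 kcal/mol
(b) as written (CO2(g) already on the product side): -94.0 kcal/mol
ΔH = (+785.7) + (-94.0) = 691.7 kcal/mol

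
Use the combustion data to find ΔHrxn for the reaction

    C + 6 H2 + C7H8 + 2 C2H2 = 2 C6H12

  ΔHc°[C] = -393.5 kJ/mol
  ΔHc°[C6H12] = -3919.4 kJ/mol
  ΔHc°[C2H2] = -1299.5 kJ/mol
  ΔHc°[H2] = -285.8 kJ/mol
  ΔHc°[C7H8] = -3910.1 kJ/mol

With combustion enthalpies, reactants minus products:
= [1·(-393.5) + 6·(-285.8) + 1·(-3910.1) + 2·(-1299.5)] − [2·(-3919.4)]
= -778.6 kJ/mol

ΔHrxn = -778.6 kJ/mol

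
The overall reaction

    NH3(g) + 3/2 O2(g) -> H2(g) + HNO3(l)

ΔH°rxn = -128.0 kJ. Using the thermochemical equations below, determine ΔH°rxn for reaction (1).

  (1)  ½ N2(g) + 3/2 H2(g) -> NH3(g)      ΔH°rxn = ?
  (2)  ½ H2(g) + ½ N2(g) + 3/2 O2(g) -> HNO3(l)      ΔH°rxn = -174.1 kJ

(1) reversed (NH3(g) must end up as a reactant): contributes −x
(2) as written (HNO3(l) already on the product side): -174.1 kJ
-128.0 = (-174.1) − x
x = (-128.0 − (-174.1)) / (-1) = -46.1 kJ

ΔH°rxn = -46.1 kJ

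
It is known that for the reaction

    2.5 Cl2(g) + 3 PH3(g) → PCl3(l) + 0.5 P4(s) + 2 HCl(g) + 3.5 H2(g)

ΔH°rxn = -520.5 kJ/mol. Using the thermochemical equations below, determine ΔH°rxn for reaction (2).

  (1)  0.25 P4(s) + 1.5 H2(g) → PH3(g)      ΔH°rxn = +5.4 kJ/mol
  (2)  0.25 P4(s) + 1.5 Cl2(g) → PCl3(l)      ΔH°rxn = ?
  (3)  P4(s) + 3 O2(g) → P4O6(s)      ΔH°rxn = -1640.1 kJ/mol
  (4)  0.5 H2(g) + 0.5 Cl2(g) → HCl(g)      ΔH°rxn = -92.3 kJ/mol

(1) reversed and × 3: (-3)·(+5.4) = -16.2 kJ/mol
(2) as written: contributes x
(3): not needed.
(4) × 2: (2)·(-92.3) = -184.6 kJ/mol
-520.5 = (-16.2) + (-184.6) + x
x = (-520.5 − (-200.8)) / (1) = -319.7 kJ/mol

ΔH°rxn = -319.7 kJ/mol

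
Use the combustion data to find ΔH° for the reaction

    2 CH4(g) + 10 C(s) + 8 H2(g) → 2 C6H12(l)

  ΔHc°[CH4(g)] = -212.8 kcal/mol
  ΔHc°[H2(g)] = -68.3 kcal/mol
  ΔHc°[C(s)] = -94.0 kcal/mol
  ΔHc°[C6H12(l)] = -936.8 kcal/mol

With combustion enthalpies, reactants minus products:
= [2·(-212.8) + 10·(-94.0) + 8·(-68.3)] − [2·(-936.8)]
= -38.4 kcal/mol

ΔH° = -38.4 kcal/mol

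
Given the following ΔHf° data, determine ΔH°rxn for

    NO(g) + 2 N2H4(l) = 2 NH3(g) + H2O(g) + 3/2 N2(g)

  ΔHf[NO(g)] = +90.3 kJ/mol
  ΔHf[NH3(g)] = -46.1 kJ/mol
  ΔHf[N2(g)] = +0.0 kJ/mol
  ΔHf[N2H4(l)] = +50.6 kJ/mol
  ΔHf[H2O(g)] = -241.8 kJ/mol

Products: 2·(-46.1) + 1·(-241.8) + 3/2·(+0.0) = -334.0
Reactants: 1·(+90.3) + 2·(+50.6) = +191.5
ΔH°rxn = (-334.0) − (+191.5) = -525.5 kJ/mol

ΔH°rxn = -525.5 kJ/mol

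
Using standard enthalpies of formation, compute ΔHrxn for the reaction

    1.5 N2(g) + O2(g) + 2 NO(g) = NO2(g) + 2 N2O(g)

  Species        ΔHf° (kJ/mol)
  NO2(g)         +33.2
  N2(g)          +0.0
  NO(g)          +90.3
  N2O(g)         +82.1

ΔHrxn = 16.8 kJ/mol

Products: 1·(+33.2) + 2·(+82.1) = +197.4
Reactants: 3/2·(+0.0) + 1·(+0.0) + 2·(+90.3) = +180.6
ΔHrxn = (+197.4) − (+180.6) = 16.8 kJ/mol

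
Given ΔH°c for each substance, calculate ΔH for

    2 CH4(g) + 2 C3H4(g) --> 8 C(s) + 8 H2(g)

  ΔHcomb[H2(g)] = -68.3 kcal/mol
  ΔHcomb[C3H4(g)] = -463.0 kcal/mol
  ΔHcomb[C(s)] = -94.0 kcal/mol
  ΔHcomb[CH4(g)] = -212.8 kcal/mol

Using ΔH = Σ nΔHc°(reactants) − Σ nΔHc°(products):
= [2·(-212.8) + 2·(-463.0)] − [8·(-94.0) + 8·(-68.3)]
= -53.2 kcal/mol

ΔH = -53.2 kcal/mol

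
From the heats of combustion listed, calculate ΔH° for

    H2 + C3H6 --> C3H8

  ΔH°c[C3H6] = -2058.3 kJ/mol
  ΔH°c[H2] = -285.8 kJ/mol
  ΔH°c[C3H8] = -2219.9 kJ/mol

ΔH° = -124.2 kJ/mol

With combustion enthalpies, reactants minus products:
= [1·(-285.8) + 1·(-2058.3)] − [1·(-2219.9)]
= -124.2 kJ/mol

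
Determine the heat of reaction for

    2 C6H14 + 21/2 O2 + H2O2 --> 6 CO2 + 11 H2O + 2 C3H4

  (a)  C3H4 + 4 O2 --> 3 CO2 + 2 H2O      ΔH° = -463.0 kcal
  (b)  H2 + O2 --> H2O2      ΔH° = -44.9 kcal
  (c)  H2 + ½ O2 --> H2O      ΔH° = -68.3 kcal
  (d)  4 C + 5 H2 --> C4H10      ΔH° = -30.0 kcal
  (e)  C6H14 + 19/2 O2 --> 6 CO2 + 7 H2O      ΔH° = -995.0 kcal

ΔH° = -1087.4 kcal

(a) reversed and × 2: (-2)·(-463.0) = +926.0 kcal
(b) reversed: +44.9 kcal
(c) as written: -68.3 kcal
(d): not needed.
(e) × 2: (2)·(-995.0) = -1990.0 kcal
ΔH° = (+926.0) + (+44.9) + (-68.3) + (-1990.0) = -1087.4 kcal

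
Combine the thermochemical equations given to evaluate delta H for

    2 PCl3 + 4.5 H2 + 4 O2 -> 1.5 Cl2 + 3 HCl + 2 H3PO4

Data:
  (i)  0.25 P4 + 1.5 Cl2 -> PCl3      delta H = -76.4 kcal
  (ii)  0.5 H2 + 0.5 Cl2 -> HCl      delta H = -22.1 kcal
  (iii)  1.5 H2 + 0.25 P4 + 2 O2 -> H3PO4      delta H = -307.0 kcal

delta H = -527.5 kcal

(i) reversed and × 2: (-2)·(-76.4) = +152.8 kcal
(ii) × 3: (3)·(-22.1) = -66.3 kcal
(iii) × 2: (2)·(-307.0) = -614.0 kcal
delta H = (+152.8) + (-66.3) + (-614.0) = -527.5 kcal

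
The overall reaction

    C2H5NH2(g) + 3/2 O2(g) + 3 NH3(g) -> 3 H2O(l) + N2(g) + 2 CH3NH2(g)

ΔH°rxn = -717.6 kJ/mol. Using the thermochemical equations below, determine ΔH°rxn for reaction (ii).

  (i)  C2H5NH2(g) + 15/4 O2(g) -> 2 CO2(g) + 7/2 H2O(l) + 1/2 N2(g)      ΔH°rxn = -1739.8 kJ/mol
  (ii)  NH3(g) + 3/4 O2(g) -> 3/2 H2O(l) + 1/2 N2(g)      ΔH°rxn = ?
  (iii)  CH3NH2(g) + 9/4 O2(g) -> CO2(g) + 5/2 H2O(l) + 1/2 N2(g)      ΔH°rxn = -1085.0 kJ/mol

(i) as written: -1739.8 kJ/mol
(ii) × 3: contributes 3·x
(iii) reversed and × 2: (-2)·(-1085.0) = +2170.0 kJ/mol
-717.6 = (-1739.8) + (+2170.0) + 3·x
x = (-717.6 − (+430.2)) / (3) = -382.6 kJ/mol

ΔH°rxn = -382.6 kJ/mol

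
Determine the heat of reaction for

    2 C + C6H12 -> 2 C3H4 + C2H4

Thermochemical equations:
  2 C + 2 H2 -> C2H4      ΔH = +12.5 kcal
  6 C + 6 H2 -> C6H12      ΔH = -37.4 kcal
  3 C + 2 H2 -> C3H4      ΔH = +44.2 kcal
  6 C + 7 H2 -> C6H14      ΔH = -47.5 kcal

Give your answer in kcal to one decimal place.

ΔH = 138.3 kcal

equation 1 as written: +12.5 kcal
equation 2 reversed: +37.4 kcal
equation 3 × 2: (2)·(+44.2) = +88.4 kcal
equation 4: not needed.
ΔH = (1)·(+12.5) + (-1)·(-37.4) + (2)·(+44.2) = 138.3 kcal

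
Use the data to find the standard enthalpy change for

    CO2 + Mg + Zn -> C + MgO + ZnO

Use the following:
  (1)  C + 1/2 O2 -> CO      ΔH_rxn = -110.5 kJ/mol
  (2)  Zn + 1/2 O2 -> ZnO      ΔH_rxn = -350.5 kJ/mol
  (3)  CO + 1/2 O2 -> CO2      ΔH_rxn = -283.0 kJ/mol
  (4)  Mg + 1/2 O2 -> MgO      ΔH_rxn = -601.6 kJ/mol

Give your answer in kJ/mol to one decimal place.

(1) reversed: +110.5 kJ/mol
(2) as written: -350.5 kJ/mol
(3) reversed: +283.0 kJ/mol
(4) as written: -601.6 kJ/mol
ΔH_rxn = (+110.5) + (-350.5) + (+283.0) + (-601.6) = -558.6 kJ/mol

ΔH_rxn = -558.6 kJ/mol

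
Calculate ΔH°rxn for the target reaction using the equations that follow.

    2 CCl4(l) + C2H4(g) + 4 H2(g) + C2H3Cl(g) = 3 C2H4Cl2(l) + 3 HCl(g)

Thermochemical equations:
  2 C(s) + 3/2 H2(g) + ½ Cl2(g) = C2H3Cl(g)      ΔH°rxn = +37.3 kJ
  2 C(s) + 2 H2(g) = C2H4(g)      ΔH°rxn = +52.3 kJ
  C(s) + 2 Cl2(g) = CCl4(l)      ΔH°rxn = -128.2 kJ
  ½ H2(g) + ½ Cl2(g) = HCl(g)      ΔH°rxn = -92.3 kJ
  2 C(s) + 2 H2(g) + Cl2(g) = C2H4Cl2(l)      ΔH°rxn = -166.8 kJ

equation 1 reversed: -37.3 kJ
equation 2 reversed: -52.3 kJ
equation 3 reversed and × 2: (-2)·(-128.2) = +256.4 kJ
equation 4 × 3: (3)·(-92.3) = -276.9 kJ
equation 5 × 3: (3)·(-166.8) = -500.4 kJ
By Hess's law, ΔH°rxn = (-1)·(+37.3) + (-1)·(+52.3) + (-2)·(-128.2) + (3)·(-92.3) + (3)·(-166.8) = -610.5 kJ

ΔH°rxn = -610.5 kJ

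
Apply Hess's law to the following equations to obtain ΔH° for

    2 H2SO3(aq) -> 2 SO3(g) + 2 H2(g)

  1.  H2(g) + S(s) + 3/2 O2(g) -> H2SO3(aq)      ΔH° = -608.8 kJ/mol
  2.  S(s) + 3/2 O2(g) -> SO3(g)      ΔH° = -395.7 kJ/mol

eq. 1 reversed and × 2 (reverse to put H2SO3(aq) on the reactant side; scale by 2 for the 2 H2SO3(aq)): (-2)·(-608.8) = +1217.6 kJ/mol
eq. 2 × 2 (×2 to match 2 SO3(g) in the target): (2)·(-395.7) = -791.4 kJ/mol
ΔH° = (-2)·(-608.8) + (2)·(-395.7) = 426.2 kJ/mol

ΔH° = 426.2 kJ/mol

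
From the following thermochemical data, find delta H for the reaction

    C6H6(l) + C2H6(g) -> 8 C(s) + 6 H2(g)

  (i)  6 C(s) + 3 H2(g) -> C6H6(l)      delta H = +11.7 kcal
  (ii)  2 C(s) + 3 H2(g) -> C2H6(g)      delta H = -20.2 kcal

(i) reversed (C6H6(l) must end up as a reactant): -11.7 kcal
(ii) reversed (C2H6(g) must end up as a reactant): +20.2 kcal
Since enthalpy is a state function, delta H = (-11.7) + (+20.2) = 8.5 kcal

delta H = 8.5 kcal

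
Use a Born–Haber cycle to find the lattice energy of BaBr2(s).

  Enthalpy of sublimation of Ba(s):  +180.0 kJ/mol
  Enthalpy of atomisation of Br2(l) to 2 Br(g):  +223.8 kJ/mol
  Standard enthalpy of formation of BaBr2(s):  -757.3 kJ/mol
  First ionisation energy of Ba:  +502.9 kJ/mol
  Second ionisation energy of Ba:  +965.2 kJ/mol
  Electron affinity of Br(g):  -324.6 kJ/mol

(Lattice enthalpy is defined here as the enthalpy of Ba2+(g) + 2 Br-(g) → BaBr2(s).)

ΔHf° = 1·ΔHsub + 1·(ΣIE) + 1·D(Br2) + 2·EA + U
-757.3 = 1·(+180.0) + 1·(+1468.1) + 1·(+223.8) + 2·(-324.6) + U
U = -757.3 − (+1222.7) = -1980.0 kJ/mol

U = -1980.0 kJ/mol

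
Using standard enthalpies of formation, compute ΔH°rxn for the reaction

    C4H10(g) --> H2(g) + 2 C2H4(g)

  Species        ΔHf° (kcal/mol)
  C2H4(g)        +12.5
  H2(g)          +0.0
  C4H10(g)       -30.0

Products: 1·(+0.0) + 2·(+12.5) = +25.0
Reactants: 1·(-30.0) = -30.0
ΔH°rxn = (+25.0) − (-30.0) = 55.0 kcal/mol

ΔH°rxn = 55.0 kcal/mol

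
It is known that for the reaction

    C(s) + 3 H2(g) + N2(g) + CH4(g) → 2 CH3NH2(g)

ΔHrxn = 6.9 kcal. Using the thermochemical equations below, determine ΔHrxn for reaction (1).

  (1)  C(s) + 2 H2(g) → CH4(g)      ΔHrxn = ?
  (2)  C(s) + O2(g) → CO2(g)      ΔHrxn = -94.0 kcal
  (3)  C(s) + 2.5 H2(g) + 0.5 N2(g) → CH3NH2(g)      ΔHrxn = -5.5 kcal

(1) reversed (reverse to put CH4(g) on the reactant side): contributes −x
(2): not needed (O2(g) appears nowhere else).
(3) × 2 (scale by 2 for the 2 CH3NH2(g)): (2)·(-5.5) = -11.0 kcal
+6.9 = (-11.0) − x
x = (+6.9 − (-11.0)) / (-1) = -17.9 kcal

ΔHrxn = -17.9 kcal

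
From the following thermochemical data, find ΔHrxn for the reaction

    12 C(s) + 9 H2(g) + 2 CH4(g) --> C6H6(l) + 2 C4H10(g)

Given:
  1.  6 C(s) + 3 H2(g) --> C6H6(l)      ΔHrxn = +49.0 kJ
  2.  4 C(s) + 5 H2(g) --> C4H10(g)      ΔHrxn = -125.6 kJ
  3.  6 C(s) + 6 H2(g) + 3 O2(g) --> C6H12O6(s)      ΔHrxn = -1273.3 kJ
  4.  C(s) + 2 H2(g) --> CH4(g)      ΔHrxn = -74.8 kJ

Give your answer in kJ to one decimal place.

ΔHrxn = -52.6 kJ

eq. 1 as written: +49.0 kJ
eq. 2 × 2: (2)·(-125.6) = -251.2 kJ
eq. 3: not needed.
eq. 4 reversed and × 2: (-2)·(-74.8) = +149.6 kJ
Summing the manipulated equations, ΔHrxn = (1)·(+49.0) + (2)·(-125.6) + (-2)·(-74.8) = -52.6 kJ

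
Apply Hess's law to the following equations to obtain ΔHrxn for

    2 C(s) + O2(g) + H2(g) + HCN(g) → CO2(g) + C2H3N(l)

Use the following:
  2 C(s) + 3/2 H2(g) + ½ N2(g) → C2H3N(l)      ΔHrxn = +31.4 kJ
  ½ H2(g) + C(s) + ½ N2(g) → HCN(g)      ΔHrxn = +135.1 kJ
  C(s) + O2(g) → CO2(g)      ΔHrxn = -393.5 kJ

ΔHrxn = -497.2 kJ

equation 1 as written: +31.4 kJ
equation 2 reversed: -135.1 kJ
equation 3 as written: -393.5 kJ
ΔHrxn = (+31.4) + (-135.1) + (-393.5) = -497.2 kJ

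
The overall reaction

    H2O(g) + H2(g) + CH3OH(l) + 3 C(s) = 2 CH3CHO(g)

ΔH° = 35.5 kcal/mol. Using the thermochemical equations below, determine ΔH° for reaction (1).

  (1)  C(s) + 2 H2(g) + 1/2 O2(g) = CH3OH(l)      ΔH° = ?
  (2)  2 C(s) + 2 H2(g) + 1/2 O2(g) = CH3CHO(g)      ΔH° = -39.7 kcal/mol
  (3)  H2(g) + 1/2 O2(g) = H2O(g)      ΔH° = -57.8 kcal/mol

ΔH° = -57.1 kcal/mol

(1) reversed (CH3OH(l) must end up as a reactant): contributes −x
(2) × 2 (×2 to match 2 CH3CHO(g) in the target): (2)·(-39.7) = -79.4 kcal/mol
(3) reversed (reverse to put H2O(g) on the reactant side): +57.8 kcal/mol
+35.5 = (-79.4) + (+57.8) − x
x = (+35.5 − (-21.6)) / (-1) = -57.1 kcal/mol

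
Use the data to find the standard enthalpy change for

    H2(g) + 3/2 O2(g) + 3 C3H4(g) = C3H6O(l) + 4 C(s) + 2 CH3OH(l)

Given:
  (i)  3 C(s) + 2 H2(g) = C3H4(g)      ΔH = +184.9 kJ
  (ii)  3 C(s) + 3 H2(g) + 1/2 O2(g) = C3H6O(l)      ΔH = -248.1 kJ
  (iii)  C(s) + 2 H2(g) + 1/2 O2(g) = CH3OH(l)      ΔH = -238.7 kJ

(i) reversed and × 3: (-3)·(+184.9) = -554.7 kJ
(ii) as written: -248.1 kJ
(iii) × 2: (2)·(-238.7) = -477.4 kJ
Combining the equations, ΔH = (-554.7) + (-248.1) + (-477.4) = -1280.2 kJ

ΔH = -1280.2 kJ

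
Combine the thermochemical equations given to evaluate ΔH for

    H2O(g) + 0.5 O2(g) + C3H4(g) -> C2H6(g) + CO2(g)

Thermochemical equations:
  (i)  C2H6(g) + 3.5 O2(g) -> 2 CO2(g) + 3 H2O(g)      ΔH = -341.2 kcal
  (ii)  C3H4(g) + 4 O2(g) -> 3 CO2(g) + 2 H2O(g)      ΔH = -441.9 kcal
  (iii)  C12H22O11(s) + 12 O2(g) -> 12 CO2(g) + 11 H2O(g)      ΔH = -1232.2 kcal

ΔH = -100.7 kcal

(i) reversed (reverse to put C2H6(g) on the product side): +341.2 kcal
(ii) as written (C3H4(g) already on the reactant side): -441.9 kcal
(iii): not needed (C12H22O11(s) appears nowhere else).
By Hess's law, ΔH = (+341.2) + (-441.9) = -100.7 kcal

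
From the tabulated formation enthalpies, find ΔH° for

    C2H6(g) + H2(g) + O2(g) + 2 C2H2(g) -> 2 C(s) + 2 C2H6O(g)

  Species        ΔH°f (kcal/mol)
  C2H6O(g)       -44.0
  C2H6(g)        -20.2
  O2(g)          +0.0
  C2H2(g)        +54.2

ΔH°rxn = Σ nΔHf°(products) − Σ nΔHf°(reactants).
Products: 2·(+0.0) + 2·(-44.0) = -88.0
Reactants: 1·(-20.2) + 1·(+0.0) + 1·(+0.0) + 2·(+54.2) = +88.2
ΔH° = (-88.0) − (+88.2) = -176.2 kcal/mol

ΔH° = -176.2 kcal/mol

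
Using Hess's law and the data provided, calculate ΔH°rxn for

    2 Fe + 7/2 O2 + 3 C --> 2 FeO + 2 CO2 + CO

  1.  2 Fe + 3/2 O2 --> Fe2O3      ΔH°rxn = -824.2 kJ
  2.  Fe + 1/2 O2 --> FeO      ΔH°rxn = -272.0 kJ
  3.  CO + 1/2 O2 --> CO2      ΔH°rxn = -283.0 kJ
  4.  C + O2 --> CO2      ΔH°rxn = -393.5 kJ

eq. 1: not needed.
eq. 2 × 2: (2)·(-272.0) = -544.0 kJ
eq. 3 reversed: +283.0 kJ
eq. 4 × 3: (3)·(-393.5) = -1180.5 kJ
ΔH°rxn = (-544.0) + (+283.0) + (-1180.5) = -1441.5 kJ

ΔH°rxn = -1441.5 kJ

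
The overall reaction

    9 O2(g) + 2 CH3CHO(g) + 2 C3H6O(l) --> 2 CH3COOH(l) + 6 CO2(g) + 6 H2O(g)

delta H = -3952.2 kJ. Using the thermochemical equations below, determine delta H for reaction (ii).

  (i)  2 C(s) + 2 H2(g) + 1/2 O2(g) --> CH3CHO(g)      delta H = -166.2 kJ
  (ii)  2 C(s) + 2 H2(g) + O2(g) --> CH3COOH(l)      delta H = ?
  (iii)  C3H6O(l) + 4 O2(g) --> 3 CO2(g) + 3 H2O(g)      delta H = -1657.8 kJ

delta H = -484.5 kJ

(i) reversed and × 2: (-2)·(-166.2) = +332.4 kJ
(ii) × 2: contributes 2·x
(iii) × 2: (2)·(-1657.8) = -3315.6 kJ
-3952.2 = (+332.4) + (-3315.6) + 2·x
x = (-3952.2 − (-2983.2)) / (2) = -484.5 kJ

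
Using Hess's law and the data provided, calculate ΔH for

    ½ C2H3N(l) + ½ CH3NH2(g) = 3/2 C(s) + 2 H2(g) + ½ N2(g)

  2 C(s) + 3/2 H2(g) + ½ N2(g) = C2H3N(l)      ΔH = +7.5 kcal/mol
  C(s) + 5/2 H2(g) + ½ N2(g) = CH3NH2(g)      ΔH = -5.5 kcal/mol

ΔH = -1.0 kcal/mol

equation 1 reversed and × 1/2: (-1/2)·(+7.5) = -3.75 kcal/mol
equation 2 reversed and × 1/2: (-1/2)·(-5.5) = +2.75 kcal/mol
ΔH = (-3.75) + (+2.75) = -1.0 kcal/mol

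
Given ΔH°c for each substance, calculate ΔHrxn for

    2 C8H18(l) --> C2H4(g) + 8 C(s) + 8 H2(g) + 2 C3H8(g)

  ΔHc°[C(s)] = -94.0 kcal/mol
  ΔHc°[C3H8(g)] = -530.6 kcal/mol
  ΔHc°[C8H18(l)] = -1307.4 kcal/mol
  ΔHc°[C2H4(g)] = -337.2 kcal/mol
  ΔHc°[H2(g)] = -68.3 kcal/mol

With combustion enthalpies, reactants minus products:
= [2·(-1307.4)] − [1·(-337.2) + 8·(-94.0) + 8·(-68.3) + 2·(-530.6)]
= 82.0 kcal/mol

ΔHrxn = 82.0 kcal/mol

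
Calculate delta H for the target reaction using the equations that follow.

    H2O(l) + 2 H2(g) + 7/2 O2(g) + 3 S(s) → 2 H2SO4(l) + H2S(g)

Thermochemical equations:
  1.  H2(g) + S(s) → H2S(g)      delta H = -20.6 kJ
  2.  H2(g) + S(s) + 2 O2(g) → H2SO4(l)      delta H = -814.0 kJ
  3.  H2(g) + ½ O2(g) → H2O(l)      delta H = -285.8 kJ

eq. 1 as written: -20.6 kJ
eq. 2 × 2: (2)·(-814.0) = -1628.0 kJ
eq. 3 reversed: +285.8 kJ
Since enthalpy is a state function, delta H = (1)·(-20.6) + (2)·(-814.0) + (-1)·(-285.8) = -1362.8 kJ

delta H = -1362.8 kJ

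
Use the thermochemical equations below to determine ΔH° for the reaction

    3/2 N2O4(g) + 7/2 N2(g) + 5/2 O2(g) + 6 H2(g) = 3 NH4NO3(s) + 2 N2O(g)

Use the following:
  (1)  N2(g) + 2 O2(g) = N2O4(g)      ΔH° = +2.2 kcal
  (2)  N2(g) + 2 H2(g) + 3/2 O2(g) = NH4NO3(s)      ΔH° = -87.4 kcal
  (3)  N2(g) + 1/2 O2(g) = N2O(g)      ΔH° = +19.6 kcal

(1) reversed and × 3/2 (N2O4(g) must end up as a reactant; ×3/2 to match 3/2 N2O4(g) in the target): (-3/2)·(+2.2) = -3.3 kcal
(2) × 3 (×3 to match 3 NH4NO3(s) in the target): (3)·(-87.4) = -262.2 kcal
(3) × 2 (scale by 2 for the 2 N2O(g)): (2)·(+19.6) = +39.2 kcal
Since enthalpy is a state function, ΔH° = (-3.3) + (-262.2) + (+39.2) = -226.3 kcal

ΔH° = -226.3 kcal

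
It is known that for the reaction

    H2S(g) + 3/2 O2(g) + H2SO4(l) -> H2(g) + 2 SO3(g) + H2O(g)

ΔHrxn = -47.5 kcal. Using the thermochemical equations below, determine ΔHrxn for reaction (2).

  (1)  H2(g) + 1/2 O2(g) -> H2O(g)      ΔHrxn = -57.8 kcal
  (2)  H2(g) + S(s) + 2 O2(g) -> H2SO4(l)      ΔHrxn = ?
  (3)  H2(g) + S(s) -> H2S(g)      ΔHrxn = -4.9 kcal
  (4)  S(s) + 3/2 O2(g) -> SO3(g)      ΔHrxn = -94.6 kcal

ΔHrxn = -194.6 kcal

(1) as written: -57.8 kcal
(2) reversed: contributes −x
(3) reversed: +4.9 kcal
(4) × 2: (2)·(-94.6) = -189.2 kcal
-47.5 = (-57.8) + (+4.9) + (-189.2) − x
x = (-47.5 − (-242.1)) / (-1) = -194.6 kcal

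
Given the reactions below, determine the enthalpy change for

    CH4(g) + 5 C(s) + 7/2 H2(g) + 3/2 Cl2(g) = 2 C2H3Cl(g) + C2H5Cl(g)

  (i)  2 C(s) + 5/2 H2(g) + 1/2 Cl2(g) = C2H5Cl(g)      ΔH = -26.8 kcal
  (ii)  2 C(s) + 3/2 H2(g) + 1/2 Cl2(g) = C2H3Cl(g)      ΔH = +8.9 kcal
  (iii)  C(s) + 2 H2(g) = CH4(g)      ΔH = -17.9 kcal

ΔH = 8.9 kcal

(i) as written: -26.8 kcal
(ii) × 2: (2)·(+8.9) = +17.8 kcal
(iii) reversed: +17.9 kcal
ΔH = (1)·(-26.8) + (2)·(+8.9) + (-1)·(-17.9) = 8.9 kcal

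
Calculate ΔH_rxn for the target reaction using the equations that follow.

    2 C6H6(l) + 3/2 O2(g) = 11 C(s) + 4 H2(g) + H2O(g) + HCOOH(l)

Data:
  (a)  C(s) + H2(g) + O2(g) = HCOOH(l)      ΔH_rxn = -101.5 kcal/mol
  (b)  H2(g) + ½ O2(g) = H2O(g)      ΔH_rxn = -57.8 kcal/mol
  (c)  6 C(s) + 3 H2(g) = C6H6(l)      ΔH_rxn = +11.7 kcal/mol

(a) as written (HCOOH(l) already on the product side): -101.5 kcal/mol
(b) as written (H2O(g) already on the product side): -57.8 kcal/mol
(c) reversed and × 2 (C6H6(l) must end up as a reactant; scale by 2 for the 2 C6H6(l)): (-2)·(+11.7) = -23.4 kcal/mol
Summing the manipulated equations, ΔH_rxn = (-101.5) + (-57.8) + (-23.4) = -182.7 kcal/mol

ΔH_rxn = -182.7 kcal/mol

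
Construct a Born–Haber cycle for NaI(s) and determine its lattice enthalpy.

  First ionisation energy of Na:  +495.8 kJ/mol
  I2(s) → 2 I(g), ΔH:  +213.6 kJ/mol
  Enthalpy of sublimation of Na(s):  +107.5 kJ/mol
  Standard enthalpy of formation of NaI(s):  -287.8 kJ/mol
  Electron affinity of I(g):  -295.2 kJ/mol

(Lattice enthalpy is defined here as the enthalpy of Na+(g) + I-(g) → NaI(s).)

U = -702.7 kJ/mol

ΔHf° = 1·ΔHsub + 1·(ΣIE) + 1/2·D(I2) + 1·EA + U
-287.8 = 1·(+107.5) + 1·(+495.8) + 1/2·(+213.6) + 1·(-295.2) + U
U = -287.8 − (+414.9) = -702.7 kJ/mol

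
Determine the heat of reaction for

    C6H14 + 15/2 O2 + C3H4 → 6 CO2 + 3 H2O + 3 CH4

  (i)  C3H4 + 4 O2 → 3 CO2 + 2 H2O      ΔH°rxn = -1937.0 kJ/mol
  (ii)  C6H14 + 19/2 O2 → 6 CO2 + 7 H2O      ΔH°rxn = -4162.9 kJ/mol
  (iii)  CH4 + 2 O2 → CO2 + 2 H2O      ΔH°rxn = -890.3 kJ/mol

(i) as written (C3H4 already on the reactant side): -1937.0 kJ/mol
(ii) as written (C6H14 already on the reactant side): -4162.9 kJ/mol
(iii) reversed and × 3 (reverse to put CH4 on the product side; ×3 to match 3 CH4 in the target): (-3)·(-890.3) = +2670.9 kJ/mol
ΔH°rxn = (1)·(-1937.0) + (1)·(-4162.9) + (-3)·(-890.3) = -3429.0 kJ/mol

ΔH°rxn = -3429.0 kJ/mol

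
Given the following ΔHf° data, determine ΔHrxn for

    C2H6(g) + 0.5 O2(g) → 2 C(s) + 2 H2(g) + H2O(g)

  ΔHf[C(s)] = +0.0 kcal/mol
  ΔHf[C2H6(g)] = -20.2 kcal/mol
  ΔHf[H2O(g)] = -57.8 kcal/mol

ΔHrxn = -37.6 kcal/mol

ΔH°rxn = Σ nΔHf°(products) − Σ nΔHf°(reactants).
Products: 2·(+0.0) + 2·(+0.0) + 1·(-57.8) = -57.8
Reactants: 1·(-20.2) + 1/2·(+0.0) = -20.2
ΔHrxn = (-57.8) − (-20.2) = -37.6 kcal/mol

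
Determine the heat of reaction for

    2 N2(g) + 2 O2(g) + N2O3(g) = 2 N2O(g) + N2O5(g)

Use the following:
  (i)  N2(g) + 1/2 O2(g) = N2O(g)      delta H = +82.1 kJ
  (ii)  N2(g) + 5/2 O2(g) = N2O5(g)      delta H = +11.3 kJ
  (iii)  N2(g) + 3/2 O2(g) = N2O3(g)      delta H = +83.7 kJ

(i) × 2 (scale by 2 for the 2 N2O(g)): (2)·(+82.1) = +164.2 kJ
(ii) as written (N2O5(g) already on the product side): +11.3 kJ
(iii) reversed (reverse to put N2O3(g) on the reactant side): -83.7 kJ
Summing the manipulated equations, delta H = (2)·(+82.1) + (1)·(+11.3) + (-1)·(+83.7) = 91.8 kJ

delta H = 91.8 kJ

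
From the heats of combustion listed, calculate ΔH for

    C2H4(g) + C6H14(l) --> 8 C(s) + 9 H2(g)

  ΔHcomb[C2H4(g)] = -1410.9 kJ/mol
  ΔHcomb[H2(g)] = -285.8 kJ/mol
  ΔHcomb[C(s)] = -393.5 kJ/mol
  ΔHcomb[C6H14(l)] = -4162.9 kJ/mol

ΔH = 146.4 kJ/mol

Using ΔH = Σ nΔHc°(reactants) − Σ nΔHc°(products):
= [1·(-1410.9) + 1·(-4162.9)] − [8·(-393.5) + 9·(-285.8)]
= 146.4 kJ/mol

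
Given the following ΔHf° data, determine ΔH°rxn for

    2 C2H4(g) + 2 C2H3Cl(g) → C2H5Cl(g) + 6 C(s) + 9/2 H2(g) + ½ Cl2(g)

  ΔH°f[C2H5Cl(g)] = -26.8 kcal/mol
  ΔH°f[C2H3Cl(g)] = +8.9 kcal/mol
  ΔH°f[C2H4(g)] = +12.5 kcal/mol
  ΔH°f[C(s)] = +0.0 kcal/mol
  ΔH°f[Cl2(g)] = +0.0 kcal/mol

ΔH°rxn = -69.6 kcal/mol

ΔH°rxn = Σ nΔHf°(products) − Σ nΔHf°(reactants).
Products: 1·(-26.8) + 6·(+0.0) + 9/2·(+0.0) + 1/2·(+0.0) = -26.8
Reactants: 2·(+12.5) + 2·(+8.9) = +42.8
ΔH°rxn = (-26.8) − (+42.8) = -69.6 kcal/mol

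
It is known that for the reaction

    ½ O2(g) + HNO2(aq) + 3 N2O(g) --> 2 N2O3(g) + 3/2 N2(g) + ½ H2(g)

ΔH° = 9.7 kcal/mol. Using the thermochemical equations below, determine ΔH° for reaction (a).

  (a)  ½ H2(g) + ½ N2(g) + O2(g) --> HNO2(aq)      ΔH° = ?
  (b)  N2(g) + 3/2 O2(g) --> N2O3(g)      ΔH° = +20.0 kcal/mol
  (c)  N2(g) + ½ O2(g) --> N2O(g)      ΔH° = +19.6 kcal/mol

ΔH° = -28.5 kcal/mol

(a) reversed: contributes −x
(b) × 2: (2)·(+20.0) = +40.0 kcal/mol
(c) reversed and × 3: (-3)·(+19.6) = -58.8 kcal/mol
+9.7 = (+40.0) + (-58.8) − x
x = (+9.7 − (-18.8)) / (-1) = -28.5 kcal/mol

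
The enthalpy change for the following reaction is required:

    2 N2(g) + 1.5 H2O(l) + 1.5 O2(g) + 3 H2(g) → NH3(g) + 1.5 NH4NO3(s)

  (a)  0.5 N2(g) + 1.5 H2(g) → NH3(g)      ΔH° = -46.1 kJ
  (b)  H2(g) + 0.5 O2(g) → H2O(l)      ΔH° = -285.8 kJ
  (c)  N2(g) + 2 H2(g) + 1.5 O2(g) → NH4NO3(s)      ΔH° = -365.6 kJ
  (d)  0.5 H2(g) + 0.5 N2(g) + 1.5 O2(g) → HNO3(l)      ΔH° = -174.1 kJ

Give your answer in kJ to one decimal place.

(a) as written (NH3(g) already on the product side): -46.1 kJ
(b) reversed and × 3/2 (H2O(l) must end up as a reactant; scale by 3/2 for the 3/2 H2O(l)): (-3/2)·(-285.8) = +428.7 kJ
(c) × 3/2 (scale by 3/2 for the 3/2 NH4NO3(s)): (3/2)·(-365.6) = -548.4 kJ
(d): not needed (HNO3(l) appears nowhere else).
Since enthalpy is a state function, ΔH° = (-46.1) + (+428.7) + (-548.4) = -165.8 kJ

ΔH° = -165.8 kJ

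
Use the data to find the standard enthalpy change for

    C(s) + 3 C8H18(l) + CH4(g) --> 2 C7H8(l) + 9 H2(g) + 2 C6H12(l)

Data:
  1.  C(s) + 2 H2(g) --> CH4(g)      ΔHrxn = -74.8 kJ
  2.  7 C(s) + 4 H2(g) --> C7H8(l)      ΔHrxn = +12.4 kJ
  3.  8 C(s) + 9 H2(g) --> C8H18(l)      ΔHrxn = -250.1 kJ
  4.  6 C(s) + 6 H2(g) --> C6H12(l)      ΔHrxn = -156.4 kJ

ΔHrxn = 537.1 kJ

eq. 1 reversed (reverse to put CH4(g) on the reactant side): +74.8 kJ
eq. 2 × 2 (×2 to match 2 C7H8(l) in the target): (2)·(+12.4) = +24.8 kJ
eq. 3 reversed and × 3 (reverse to put C8H18(l) on the reactant side; ×3 to match 3 C8H18(l) in the target): (-3)·(-250.1) = +750.3 kJ
eq. 4 × 2 (scale by 2 for the 2 C6H12(l)): (2)·(-156.4) = -312.8 kJ
Since enthalpy is a state function, ΔHrxn = (-1)·(-74.8) + (2)·(+12.4) + (-3)·(-250.1) + (2)·(-156.4) = 537.1 kJ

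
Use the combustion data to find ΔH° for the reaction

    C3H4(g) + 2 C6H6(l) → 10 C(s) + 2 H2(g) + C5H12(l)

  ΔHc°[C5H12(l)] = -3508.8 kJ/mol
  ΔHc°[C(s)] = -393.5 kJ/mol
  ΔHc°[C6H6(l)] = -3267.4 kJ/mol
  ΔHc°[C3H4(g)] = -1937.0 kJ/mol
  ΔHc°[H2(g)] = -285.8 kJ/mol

With combustion enthalpies, reactants minus products:
= [1·(-1937.0) + 2·(-3267.4)] − [10·(-393.5) + 2·(-285.8) + 1·(-3508.8)]
= -456.4 kJ/mol

ΔH° = -456.4 kJ/mol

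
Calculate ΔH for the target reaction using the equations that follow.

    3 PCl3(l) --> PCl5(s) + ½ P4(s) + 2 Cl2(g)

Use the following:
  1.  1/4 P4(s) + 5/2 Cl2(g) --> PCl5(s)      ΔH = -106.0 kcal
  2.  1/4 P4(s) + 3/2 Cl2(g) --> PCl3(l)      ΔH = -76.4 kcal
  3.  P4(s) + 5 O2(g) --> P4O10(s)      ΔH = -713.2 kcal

eq. 1 as written: -106.0 kcal
eq. 2 reversed and × 3: (-3)·(-76.4) = +229.2 kcal
eq. 3: not needed.
ΔH = (-106.0) + (+229.2) = 123.2 kcal

ΔH = 123.2 kcal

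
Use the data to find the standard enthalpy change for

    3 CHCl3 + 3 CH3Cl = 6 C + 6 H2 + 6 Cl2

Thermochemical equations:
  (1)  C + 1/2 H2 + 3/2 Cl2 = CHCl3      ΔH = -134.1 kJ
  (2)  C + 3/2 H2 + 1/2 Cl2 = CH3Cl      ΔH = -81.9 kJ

(1) reversed and × 3 (reverse to put CHCl3 on the reactant side; ×3 to match 3 CHCl3 in the target): (-3)·(-134.1) = +402.3 kJ
(2) reversed and × 3 (reverse to put CH3Cl on the reactant side; ×3 to match 3 CH3Cl in the target): (-3)·(-81.9) = +245.7 kJ
By Hess's law, ΔH = (-3)·(-134.1) + (-3)·(-81.9) = 648.0 kJ

ΔH = 648.0 kJ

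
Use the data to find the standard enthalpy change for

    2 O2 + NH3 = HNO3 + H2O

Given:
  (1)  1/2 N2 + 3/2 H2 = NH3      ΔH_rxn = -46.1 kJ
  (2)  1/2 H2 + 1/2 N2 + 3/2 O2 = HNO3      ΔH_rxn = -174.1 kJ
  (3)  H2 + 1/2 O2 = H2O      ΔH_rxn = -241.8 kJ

ΔH_rxn = -369.8 kJ

(1) reversed: +46.1 kJ
(2) as written: -174.1 kJ
(3) as written: -241.8 kJ
By Hess's law, ΔH_rxn = (+46.1) + (-174.1) + (-241.8) = -369.8 kJ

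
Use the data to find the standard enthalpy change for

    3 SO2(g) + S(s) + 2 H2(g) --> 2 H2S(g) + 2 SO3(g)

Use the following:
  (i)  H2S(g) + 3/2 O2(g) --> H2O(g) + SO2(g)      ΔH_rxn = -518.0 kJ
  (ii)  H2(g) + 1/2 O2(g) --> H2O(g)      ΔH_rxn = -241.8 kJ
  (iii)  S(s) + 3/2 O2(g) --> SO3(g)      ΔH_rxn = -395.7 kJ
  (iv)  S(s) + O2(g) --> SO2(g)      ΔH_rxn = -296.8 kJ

(i) reversed and × 2 (H2S(g) must end up as a product; scale by 2 for the 2 H2S(g)): (-2)·(-518.0) = +1036.0 kJ
(ii) × 2 (×2 to match 2 H2(g) in the target): (2)·(-241.8) = -483.6 kJ
(iii) × 2 (×2 to match 2 SO3(g) in the target): (2)·(-395.7) = -791.4 kJ
(iv) reversed: +296.8 kJ
Since enthalpy is a state function, ΔH_rxn = (+1036.0) + (-483.6) + (-791.4) + (+296.8) = 57.8 kJ

ΔH_rxn = 57.8 kJ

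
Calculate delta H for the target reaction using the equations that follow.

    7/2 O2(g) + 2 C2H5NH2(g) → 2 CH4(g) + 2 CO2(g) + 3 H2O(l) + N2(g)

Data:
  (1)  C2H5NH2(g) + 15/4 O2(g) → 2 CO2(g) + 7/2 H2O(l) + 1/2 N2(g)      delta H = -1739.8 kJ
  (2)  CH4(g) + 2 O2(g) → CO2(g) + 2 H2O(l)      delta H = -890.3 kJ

delta H = -1699.0 kJ

(1) × 2 (×2 to match 2 C2H5NH2(g) in the target): (2)·(-1739.8) = -3479.6 kJ
(2) reversed and × 2 (reverse to put CH4(g) on the product side; scale by 2 for the 2 CH4(g)): (-2)·(-890.3) = +1780.6 kJ
Combining the equations, delta H = (-3479.6) + (+1780.6) = -1699.0 kJ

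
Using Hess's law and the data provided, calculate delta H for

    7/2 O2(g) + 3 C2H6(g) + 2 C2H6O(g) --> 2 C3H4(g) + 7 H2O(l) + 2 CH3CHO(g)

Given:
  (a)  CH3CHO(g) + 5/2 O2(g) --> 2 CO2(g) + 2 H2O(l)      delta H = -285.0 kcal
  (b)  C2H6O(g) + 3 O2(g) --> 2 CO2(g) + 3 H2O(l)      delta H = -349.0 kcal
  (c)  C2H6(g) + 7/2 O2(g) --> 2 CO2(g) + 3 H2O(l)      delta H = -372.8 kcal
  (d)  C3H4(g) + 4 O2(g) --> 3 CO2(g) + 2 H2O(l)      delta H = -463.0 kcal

delta H = -320.4 kcal

(a) reversed and × 2 (CH3CHO(g) must end up as a product; scale by 2 for the 2 CH3CHO(g)): (-2)·(-285.0) = +570.0 kcal
(b) × 2 (×2 to match 2 C2H6O(g) in the target): (2)·(-349.0) = -698.0 kcal
(c) × 3 (×3 to match 3 C2H6(g) in the target): (3)·(-372.8) = -1118.4 kcal
(d) reversed and × 2 (C3H4(g) must end up as a product; ×2 to match 2 C3H4(g) in the target): (-2)·(-463.0) = +926.0 kcal
Summing the manipulated equations, delta H = (-2)·(-285.0) + (2)·(-349.0) + (3)·(-372.8) + (-2)·(-463.0) = -320.4 kcal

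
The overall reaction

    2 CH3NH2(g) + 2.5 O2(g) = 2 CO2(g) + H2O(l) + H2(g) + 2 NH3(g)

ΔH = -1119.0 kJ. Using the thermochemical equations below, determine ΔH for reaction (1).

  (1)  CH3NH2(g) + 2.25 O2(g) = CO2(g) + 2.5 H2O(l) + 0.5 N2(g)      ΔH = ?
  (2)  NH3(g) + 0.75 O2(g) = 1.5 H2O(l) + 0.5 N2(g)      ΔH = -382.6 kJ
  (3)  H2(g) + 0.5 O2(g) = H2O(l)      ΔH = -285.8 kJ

(1) × 2: contributes 2·x
(2) reversed and × 2: (-2)·(-382.6) = +765.2 kJ
(3) reversed: +285.8 kJ
-1119.0 = (+765.2) + (+285.8) + 2·x
x = (-1119.0 − (+1051.0)) / (2) = -1085.0 kJ

ΔH = -1085.0 kJ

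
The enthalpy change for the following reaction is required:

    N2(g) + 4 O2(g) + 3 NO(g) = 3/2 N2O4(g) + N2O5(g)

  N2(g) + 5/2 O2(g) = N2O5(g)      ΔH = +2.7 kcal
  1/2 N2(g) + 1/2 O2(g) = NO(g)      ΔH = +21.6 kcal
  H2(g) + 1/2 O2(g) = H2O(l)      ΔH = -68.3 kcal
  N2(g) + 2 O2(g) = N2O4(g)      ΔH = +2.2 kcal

equation 1 as written: +2.7 kcal
equation 2 reversed and × 3: (-3)·(+21.6) = -64.8 kcal
equation 3: not needed.
equation 4 × 3/2: (3/2)·(+2.2) = +3.3 kcal
Combining the equations, ΔH = (+2.7) + (-64.8) + (+3.3) = -58.8 kcal

ΔH = -58.8 kcal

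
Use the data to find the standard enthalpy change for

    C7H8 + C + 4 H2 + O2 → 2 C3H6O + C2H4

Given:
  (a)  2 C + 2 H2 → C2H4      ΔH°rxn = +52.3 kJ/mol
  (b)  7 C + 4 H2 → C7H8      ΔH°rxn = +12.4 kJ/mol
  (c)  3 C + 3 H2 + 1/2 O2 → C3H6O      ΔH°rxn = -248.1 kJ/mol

(a) as written: +52.3 kJ/mol
(b) reversed: -12.4 kJ/mol
(c) × 2: (2)·(-248.1) = -496.2 kJ/mol
Since enthalpy is a state function, ΔH°rxn = (1)·(+52.3) + (-1)·(+12.4) + (2)·(-248.1) = -456.3 kJ/mol

ΔH°rxn = -456.3 kJ/mol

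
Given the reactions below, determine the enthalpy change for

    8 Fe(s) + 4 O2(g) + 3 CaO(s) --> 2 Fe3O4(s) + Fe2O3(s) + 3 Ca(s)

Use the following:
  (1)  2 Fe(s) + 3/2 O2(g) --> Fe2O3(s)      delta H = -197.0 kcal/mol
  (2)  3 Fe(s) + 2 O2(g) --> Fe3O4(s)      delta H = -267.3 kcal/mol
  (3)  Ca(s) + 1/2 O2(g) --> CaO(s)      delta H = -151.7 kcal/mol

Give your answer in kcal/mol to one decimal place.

delta H = -276.5 kcal/mol

(1) as written: -197.0 kcal/mol
(2) × 2: (2)·(-267.3) = -534.6 kcal/mol
(3) reversed and × 3: (-3)·(-151.7) = +455.1 kcal/mol
Since enthalpy is a state function, delta H = (-197.0) + (-534.6) + (+455.1) = -276.5 kcal/mol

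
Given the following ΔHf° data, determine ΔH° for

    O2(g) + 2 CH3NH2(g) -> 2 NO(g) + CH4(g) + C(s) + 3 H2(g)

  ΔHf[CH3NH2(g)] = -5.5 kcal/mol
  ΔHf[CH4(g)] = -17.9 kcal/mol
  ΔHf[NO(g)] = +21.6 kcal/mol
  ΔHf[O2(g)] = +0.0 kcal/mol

Products: 2·(+21.6) + 1·(-17.9) + 1·(+0.0) + 3·(+0.0) = +25.3
Reactants: 1·(+0.0) + 2·(-5.5) = -11.0
ΔH° = (+25.3) − (-11.0) = 36.3 kcal/mol

ΔH° = 36.3 kcal/mol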